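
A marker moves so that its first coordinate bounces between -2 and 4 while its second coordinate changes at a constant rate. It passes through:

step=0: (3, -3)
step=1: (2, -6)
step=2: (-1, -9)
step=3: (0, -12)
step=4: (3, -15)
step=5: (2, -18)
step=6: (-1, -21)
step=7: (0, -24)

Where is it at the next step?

The first coordinate reflects between -2 and 4, moving 3 per step.
  step 8: 0 → 3
The second coordinate changes by -3 each step: at step 8 it is -27.

(3, -27)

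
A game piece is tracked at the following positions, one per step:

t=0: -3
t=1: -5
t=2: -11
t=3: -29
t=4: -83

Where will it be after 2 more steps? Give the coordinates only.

-731

Step-to-step displacements: -2, -6, -18, -54; each is 3× the previous.
step 5: -83 − 162 → -245
step 6: -245 − 486 → -731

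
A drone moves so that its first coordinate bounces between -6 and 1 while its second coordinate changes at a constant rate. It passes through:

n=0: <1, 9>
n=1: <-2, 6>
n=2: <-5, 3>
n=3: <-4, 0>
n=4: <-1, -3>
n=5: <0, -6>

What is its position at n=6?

<-3, -9>

The first coordinate reflects between -6 and 1, moving 3 per step.
  step 6: 0 → -3
The second coordinate changes by -3 each step: at step 6 it is -9.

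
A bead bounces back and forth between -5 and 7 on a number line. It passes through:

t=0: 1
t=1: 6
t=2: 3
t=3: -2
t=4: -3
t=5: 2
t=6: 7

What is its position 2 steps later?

The value travels 5 per step and bounces off the walls at -5 and 7.
  step 7: 7 → 2
  step 8: 2 → -3

-3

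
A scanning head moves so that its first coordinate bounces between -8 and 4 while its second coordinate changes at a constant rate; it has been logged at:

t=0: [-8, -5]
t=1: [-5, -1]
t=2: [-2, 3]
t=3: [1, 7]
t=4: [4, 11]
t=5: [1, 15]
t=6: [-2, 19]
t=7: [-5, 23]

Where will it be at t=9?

[-5, 31]

The first coordinate reflects between -8 and 4, moving 3 per step.
  step 8: -5 → -8
  step 9: -8 → -5
The second coordinate changes by +4 each step: at step 9 it is 31.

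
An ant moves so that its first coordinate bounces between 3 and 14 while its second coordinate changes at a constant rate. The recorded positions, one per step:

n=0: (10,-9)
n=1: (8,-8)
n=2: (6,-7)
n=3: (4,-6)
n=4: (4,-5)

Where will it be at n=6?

(8,-3)

The first coordinate reflects between 3 and 14, moving 2 per step.
  step 5: 4 → 6
  step 6: 6 → 8
The second coordinate changes by +1 each step: at step 6 it is -3.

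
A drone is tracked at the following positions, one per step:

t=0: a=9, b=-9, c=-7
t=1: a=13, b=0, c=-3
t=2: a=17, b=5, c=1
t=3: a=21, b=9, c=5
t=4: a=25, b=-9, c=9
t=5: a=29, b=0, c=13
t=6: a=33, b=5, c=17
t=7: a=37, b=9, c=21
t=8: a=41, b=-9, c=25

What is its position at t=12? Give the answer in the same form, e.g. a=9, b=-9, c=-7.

a=57, b=-9, c=41

The a coordinate changes by +4 each step, so at step 12 it is 9 + 12·(4) = 57.
The b coordinate repeats the cycle [-9, 0, 5, 9] with period 4; step 12 mod 4 = 0, giving -9.
The c coordinate changes by +4 each step, so at step 12 it is -7 + 12·(4) = 41.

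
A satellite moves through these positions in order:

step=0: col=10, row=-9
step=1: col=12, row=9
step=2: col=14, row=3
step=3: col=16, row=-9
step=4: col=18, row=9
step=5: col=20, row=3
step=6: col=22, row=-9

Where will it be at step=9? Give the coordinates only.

col=28, row=-9

The col coordinate changes by +2 each step, so at step 9 it is 10 + 9·(2) = 28.
The row coordinate repeats the cycle [-9, 9, 3] with period 3; step 9 mod 3 = 0, giving -9.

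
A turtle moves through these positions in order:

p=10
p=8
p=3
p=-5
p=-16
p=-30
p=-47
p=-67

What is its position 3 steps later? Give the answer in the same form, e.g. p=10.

p=-145

Successive displacements: -2, -5, -8, -11, -14, -17, -20 — each changes by -3.
step 8: -67 − 23 → p=-90
step 9: -90 − 26 → p=-116
step 10: -116 − 29 → p=-145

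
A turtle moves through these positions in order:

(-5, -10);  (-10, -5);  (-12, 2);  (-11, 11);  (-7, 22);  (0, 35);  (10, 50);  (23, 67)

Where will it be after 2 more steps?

(58, 107)

Taking differences between consecutive positions: (-5, +5), (-2, +7), (+1, +9), (+4, +11), (+7, +13), (+10, +15), (+13, +17). These grow by (+3, +2) each step.
step 8: (23, 67) + (+16, +19) → (39, 86)
step 9: (39, 86) + (+19, +21) → (58, 107)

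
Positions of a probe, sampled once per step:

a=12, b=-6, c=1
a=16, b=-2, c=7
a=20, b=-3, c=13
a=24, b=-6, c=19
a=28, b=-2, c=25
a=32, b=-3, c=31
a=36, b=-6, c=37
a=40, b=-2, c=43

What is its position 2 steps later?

a=48, b=-6, c=55

A: linear, +4 per step → 48 at step 9.
B: cycles through -6, -2, -3 every 3 steps. Step 9 lands at position 0 of the cycle → -6.
C: linear, +6 per step → 55 at step 9.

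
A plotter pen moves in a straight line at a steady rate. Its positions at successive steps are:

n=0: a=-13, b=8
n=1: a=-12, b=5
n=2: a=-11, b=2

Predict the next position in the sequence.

Each step adds (+1, -3) to the position.
step 3: a=-11, b=2 + (+1, -3) → a=-10, b=-1

a=-10, b=-1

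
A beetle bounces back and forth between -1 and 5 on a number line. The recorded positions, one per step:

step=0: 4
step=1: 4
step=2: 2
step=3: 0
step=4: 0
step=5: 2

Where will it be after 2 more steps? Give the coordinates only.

The value travels 2 per step and bounces off the walls at -1 and 5.
  step 6: 2 → 4
  step 7: 4 → 4

4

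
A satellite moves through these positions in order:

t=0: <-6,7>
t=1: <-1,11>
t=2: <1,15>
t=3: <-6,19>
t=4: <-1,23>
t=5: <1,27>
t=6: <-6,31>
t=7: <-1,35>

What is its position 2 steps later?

<-6,43>

First: cycles through -6, -1, 1 every 3 steps. Step 9 lands at position 0 of the cycle → -6.
Second: linear, +4 per step → 43 at step 9.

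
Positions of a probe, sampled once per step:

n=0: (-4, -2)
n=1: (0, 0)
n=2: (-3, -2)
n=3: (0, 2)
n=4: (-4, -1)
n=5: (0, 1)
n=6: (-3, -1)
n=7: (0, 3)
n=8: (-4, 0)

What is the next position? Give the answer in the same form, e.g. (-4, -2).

(0, 2)

Step-to-step displacements: (+4, +2), (-3, -2), (+3, +4), (-4, -3), (+4, +2), (-3, -2), (+3, +4), (-4, -3) — a repeating cycle of length 4.
step 9: apply (+4, +2) → (0, 2)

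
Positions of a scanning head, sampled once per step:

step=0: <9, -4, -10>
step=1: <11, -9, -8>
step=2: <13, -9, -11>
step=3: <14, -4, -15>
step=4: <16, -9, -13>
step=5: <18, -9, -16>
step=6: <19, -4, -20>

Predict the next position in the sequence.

The moves between consecutive positions are <+2, -5, +2>, <+2, +0, -3>, <+1, +5, -4>, <+2, -5, +2>, <+2, +0, -3>, <+1, +5, -4>; they repeat the 3-cycle [<+2, -5, +2>, <+2, +0, -3>, <+1, +5, -4>].
step 7: apply <+2, -5, +2> → <21, -9, -18>

<21, -9, -18>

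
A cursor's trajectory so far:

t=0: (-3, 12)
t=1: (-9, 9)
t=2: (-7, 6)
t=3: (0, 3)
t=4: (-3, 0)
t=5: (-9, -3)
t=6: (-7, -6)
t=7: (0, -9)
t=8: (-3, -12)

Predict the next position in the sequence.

First: cycles through -3, -9, -7, 0 every 4 steps. Step 9 lands at position 1 of the cycle → -9.
Second: linear, -3 per step → -15 at step 9.

(-9, -15)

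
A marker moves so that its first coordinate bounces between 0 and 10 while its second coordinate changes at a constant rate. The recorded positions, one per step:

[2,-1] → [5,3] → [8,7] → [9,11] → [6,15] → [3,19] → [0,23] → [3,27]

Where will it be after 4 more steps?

The first coordinate reflects between 0 and 10, moving 3 per step.
  step 8: 3 → 6
  step 9: 6 → 9
  step 10: 9 → 8
  step 11: 8 → 5
The second coordinate changes by +4 each step: at step 11 it is 43.

[5,43]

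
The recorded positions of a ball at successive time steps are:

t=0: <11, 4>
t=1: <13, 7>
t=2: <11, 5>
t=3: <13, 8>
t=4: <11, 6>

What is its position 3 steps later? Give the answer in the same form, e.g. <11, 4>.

Differencing gives <+2, +3>, <-2, -2>, <+2, +3>, <-2, -2>. This is the pattern <+2, +3>, <-2, -2> repeated.
step 5: apply <+2, +3> → <13, 9>
step 6: apply <-2, -2> → <11, 7>
step 7: apply <+2, +3> → <13, 10>

<13, 10>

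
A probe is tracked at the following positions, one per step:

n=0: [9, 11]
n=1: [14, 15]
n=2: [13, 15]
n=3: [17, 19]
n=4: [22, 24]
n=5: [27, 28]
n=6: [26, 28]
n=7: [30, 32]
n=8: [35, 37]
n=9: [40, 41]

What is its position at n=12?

[48, 50]

Step-to-step displacements: [+5, +4], [-1, +0], [+4, +4], [+5, +5], [+5, +4], [-1, +0], [+4, +4], [+5, +5], [+5, +4] — a repeating cycle of length 4.
step 10: apply [-1, +0] → [39, 41]
step 11: apply [+4, +4] → [43, 45]
step 12: apply [+5, +5] → [48, 50]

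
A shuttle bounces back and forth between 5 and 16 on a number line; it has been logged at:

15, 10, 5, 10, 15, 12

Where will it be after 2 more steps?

8

The value reflects between 5 and 16, moving 5 per step.
  step 6: 12 → 7
  step 7: 7 → 8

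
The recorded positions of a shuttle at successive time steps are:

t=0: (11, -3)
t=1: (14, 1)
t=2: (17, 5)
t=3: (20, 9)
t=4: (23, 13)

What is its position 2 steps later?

(29, 21)

Constant displacement of (+3, +4) per step.
step 5: (23, 13) + (+3, +4) → (26, 17)
step 6: (26, 17) + (+3, +4) → (29, 21)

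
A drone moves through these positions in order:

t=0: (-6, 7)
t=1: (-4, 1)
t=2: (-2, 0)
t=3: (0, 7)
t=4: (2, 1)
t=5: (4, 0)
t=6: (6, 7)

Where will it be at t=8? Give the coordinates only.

First: linear, +2 per step → 10 at step 8.
Second: cycles through 7, 1, 0 every 3 steps. Step 8 lands at position 2 of the cycle → 0.

(10, 0)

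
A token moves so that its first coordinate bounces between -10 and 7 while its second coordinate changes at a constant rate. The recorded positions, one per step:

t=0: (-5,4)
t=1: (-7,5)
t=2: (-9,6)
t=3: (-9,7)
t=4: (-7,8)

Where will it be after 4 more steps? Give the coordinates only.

The first coordinate reflects between -10 and 7, moving 2 per step.
  step 5: -7 → -5
  step 6: -5 → -3
  step 7: -3 → -1
  step 8: -1 → 1
The second coordinate changes by +1 each step: at step 8 it is 12.

(1,12)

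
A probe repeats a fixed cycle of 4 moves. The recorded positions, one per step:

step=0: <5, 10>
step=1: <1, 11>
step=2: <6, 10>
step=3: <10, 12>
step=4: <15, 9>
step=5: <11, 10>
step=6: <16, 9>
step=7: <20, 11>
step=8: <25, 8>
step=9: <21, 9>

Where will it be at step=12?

Step-to-step displacements: <-4, +1>, <+5, -1>, <+4, +2>, <+5, -3>, <-4, +1>, <+5, -1>, <+4, +2>, <+5, -3>, <-4, +1> — a repeating cycle of length 4.
step 10: apply <+5, -1> → <26, 8>
step 11: apply <+4, +2> → <30, 10>
step 12: apply <+5, -3> → <35, 7>

<35, 7>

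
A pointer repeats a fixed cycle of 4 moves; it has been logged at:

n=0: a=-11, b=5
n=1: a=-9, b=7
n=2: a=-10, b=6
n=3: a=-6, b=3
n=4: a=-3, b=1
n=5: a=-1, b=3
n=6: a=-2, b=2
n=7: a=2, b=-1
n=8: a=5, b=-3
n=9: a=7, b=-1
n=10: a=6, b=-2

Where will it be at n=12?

a=13, b=-7

The moves between consecutive positions are (+2, +2), (-1, -1), (+4, -3), (+3, -2), (+2, +2), (-1, -1), (+4, -3), (+3, -2), (+2, +2), (-1, -1); they repeat the 4-cycle [(+2, +2), (-1, -1), (+4, -3), (+3, -2)].
step 11: apply (+4, -3) → a=10, b=-5
step 12: apply (+3, -2) → a=13, b=-7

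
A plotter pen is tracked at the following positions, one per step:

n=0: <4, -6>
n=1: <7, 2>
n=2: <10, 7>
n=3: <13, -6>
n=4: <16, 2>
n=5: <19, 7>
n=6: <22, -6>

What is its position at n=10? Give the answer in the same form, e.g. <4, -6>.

The first coordinate changes by +3 each step, so at step 10 it is 4 + 10·(3) = 34.
The second coordinate repeats the cycle [-6, 2, 7] with period 3; step 10 mod 3 = 1, giving 2.

<34, 2>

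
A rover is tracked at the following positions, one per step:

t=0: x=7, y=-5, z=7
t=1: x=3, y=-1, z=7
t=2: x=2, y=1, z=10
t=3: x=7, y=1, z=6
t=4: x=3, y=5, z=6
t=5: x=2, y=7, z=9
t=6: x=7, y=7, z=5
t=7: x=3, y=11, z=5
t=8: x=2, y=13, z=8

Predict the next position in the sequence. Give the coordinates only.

Differencing gives (-4, +4, +0), (-1, +2, +3), (+5, +0, -4), (-4, +4, +0), (-1, +2, +3), (+5, +0, -4), (-4, +4, +0), (-1, +2, +3). This is the pattern (-4, +4, +0), (-1, +2, +3), (+5, +0, -4) repeated.
step 9: apply (+5, +0, -4) → x=7, y=13, z=4

x=7, y=13, z=4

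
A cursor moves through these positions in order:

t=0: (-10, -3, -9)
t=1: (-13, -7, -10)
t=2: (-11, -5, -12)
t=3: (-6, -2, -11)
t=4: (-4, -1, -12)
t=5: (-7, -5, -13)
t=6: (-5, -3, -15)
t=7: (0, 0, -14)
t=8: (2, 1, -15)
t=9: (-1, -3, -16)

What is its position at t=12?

(8, 3, -18)

Differencing gives (-3, -4, -1), (+2, +2, -2), (+5, +3, +1), (+2, +1, -1), (-3, -4, -1), (+2, +2, -2), (+5, +3, +1), (+2, +1, -1), (-3, -4, -1). This is the pattern (-3, -4, -1), (+2, +2, -2), (+5, +3, +1), (+2, +1, -1) repeated.
step 10: apply (+2, +2, -2) → (1, -1, -18)
step 11: apply (+5, +3, +1) → (6, 2, -17)
step 12: apply (+2, +1, -1) → (8, 3, -18)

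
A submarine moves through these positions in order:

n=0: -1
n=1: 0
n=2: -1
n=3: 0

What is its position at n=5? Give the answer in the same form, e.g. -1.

Step-to-step displacements: +1, -1, +1; each is -1× the previous.
step 4: 0 − 1 → -1
step 5: -1 + 1 → 0

0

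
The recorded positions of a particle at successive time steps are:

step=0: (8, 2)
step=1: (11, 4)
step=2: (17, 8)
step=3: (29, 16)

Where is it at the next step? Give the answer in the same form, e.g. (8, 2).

Step-to-step displacements: (+3, +2), (+6, +4), (+12, +8); each is 2× the previous.
step 4: (29, 16) + (+24, +16) → (53, 32)

(53, 32)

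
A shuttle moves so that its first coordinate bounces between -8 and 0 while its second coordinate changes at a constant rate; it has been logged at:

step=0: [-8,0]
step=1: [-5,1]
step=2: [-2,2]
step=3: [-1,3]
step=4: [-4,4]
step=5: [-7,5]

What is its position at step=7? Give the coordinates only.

The first coordinate travels 3 per step and bounces off the walls at -8 and 0.
  step 6: -7 → -6
  step 7: -6 → -3
The second coordinate changes by +1 each step: at step 7 it is 7.

[-3,7]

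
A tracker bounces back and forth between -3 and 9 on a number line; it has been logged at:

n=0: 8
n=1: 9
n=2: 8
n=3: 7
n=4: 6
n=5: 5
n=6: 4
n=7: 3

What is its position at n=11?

-1

The value reflects between -3 and 9, moving 1 per step.
  step 8: 3 → 2
  step 9: 2 → 1
  step 10: 1 → 0
  step 11: 0 → -1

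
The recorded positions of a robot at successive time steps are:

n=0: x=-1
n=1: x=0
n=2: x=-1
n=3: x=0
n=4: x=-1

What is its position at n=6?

x=-1

The jumps are +1, -1, +1, -1 — a geometric progression with ratio -1.
step 5: -1 + 1 → x=0
step 6: 0 − 1 → x=-1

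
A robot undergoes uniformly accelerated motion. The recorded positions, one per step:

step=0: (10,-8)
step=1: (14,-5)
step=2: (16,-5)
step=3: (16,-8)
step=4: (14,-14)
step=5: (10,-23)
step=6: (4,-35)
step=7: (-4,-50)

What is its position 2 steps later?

Successive displacements: (+4,+3), (+2,+0), (+0,-3), (-2,-6), (-4,-9), (-6,-12), (-8,-15) — each changes by (-2,-3).
step 8: (-4,-50) + (-10,-18) → (-14,-68)
step 9: (-14,-68) + (-12,-21) → (-26,-89)

(-26,-89)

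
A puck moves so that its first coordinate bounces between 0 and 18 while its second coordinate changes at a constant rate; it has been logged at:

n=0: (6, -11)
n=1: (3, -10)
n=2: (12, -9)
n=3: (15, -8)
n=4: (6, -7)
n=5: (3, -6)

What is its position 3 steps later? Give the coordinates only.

The first coordinate travels 9 per step and bounces off the walls at 0 and 18.
  step 6: 3 → 12
  step 7: 12 → 15
  step 8: 15 → 6
The second coordinate changes by +1 each step: at step 8 it is -3.

(6, -3)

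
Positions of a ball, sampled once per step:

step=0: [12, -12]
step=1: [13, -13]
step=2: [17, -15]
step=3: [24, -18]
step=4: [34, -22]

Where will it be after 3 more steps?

[82, -40]

First differences are [+1, -1], [+4, -2], [+7, -3], [+10, -4]; their common second difference is [+3, -1] (constant acceleration).
step 5: [34, -22] + [+13, -5] → [47, -27]
step 6: [47, -27] + [+16, -6] → [63, -33]
step 7: [63, -33] + [+19, -7] → [82, -40]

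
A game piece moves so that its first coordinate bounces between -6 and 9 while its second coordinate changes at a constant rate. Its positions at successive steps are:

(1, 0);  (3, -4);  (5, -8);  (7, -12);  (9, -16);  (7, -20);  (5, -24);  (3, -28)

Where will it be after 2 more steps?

The first coordinate travels 2 per step and bounces off the walls at -6 and 9.
  step 8: 3 → 1
  step 9: 1 → -1
The second coordinate changes by -4 each step: at step 9 it is -36.

(-1, -36)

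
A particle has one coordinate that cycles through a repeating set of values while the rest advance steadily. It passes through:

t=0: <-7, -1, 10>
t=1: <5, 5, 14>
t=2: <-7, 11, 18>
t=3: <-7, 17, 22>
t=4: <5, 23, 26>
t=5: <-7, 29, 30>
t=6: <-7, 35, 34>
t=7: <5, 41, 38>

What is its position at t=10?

First: cycles through -7, 5, -7 every 3 steps. Step 10 lands at position 1 of the cycle → 5.
Second: linear, +6 per step → 59 at step 10.
Third: linear, +4 per step → 50 at step 10.

<5, 59, 50>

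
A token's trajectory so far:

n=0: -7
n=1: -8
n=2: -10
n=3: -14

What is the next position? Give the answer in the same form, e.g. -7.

Step-to-step displacements: -1, -2, -4; each is 2× the previous.
step 4: -14 − 8 → -22

-22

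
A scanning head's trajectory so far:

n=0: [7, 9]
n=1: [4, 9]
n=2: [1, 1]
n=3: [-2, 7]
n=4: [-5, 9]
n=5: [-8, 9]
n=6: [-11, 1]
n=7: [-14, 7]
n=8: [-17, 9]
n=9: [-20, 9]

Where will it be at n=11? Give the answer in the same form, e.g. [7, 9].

[-26, 7]

The first coordinate changes by -3 each step, so at step 11 it is 7 + 11·(-3) = -26.
The second coordinate repeats the cycle [9, 9, 1, 7] with period 4; step 11 mod 4 = 3, giving 7.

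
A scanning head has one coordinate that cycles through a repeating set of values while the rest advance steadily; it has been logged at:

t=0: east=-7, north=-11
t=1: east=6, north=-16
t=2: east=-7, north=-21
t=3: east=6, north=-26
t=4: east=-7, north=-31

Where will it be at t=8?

East: cycles through -7, 6 every 2 steps. Step 8 lands at position 0 of the cycle → -7.
North: linear, -5 per step → -51 at step 8.

east=-7, north=-51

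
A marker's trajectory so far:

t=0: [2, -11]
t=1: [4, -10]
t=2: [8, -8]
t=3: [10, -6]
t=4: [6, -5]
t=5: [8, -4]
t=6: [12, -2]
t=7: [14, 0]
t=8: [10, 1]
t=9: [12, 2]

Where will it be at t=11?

[18, 6]

The moves between consecutive positions are [+2, +1], [+4, +2], [+2, +2], [-4, +1], [+2, +1], [+4, +2], [+2, +2], [-4, +1], [+2, +1]; they repeat the 4-cycle [[+2, +1], [+4, +2], [+2, +2], [-4, +1]].
step 10: apply [+4, +2] → [16, 4]
step 11: apply [+2, +2] → [18, 6]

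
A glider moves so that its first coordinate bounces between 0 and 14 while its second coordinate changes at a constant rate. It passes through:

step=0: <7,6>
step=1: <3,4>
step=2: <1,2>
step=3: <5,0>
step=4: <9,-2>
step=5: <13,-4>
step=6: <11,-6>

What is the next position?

The first coordinate travels 4 per step and bounces off the walls at 0 and 14.
  step 7: 11 → 7
The second coordinate changes by -2 each step: at step 7 it is -8.

<7,-8>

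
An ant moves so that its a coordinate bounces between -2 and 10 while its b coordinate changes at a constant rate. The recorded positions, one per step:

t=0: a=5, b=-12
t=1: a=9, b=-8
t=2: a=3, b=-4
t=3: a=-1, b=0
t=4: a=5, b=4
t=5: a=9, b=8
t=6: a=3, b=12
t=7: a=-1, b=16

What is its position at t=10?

a=3, b=28

The a coordinate travels 6 per step and bounces off the walls at -2 and 10.
  step 8: -1 → 5
  step 9: 5 → 9
  step 10: 9 → 3
The b coordinate changes by +4 each step: at step 10 it is 28.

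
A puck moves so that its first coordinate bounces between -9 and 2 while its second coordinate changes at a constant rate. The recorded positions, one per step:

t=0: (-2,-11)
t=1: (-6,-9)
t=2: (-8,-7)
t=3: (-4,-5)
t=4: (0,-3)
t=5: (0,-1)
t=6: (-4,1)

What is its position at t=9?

(-2,7)

The first coordinate travels 4 per step and bounces off the walls at -9 and 2.
  step 7: -4 → -8
  step 8: -8 → -6
  step 9: -6 → -2
The second coordinate changes by +2 each step: at step 9 it is 7.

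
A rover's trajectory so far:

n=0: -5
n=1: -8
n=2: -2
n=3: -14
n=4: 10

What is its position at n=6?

58

The jumps are -3, +6, -12, +24 — a geometric progression with ratio -2.
step 5: 10 − 48 → -38
step 6: -38 + 96 → 58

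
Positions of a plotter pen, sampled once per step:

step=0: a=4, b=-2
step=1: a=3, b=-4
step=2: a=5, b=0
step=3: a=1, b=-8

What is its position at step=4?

a=9, b=8

Consecutive displacements (-1,-2), (+2,+4), (-4,-8) scale by a factor of -2 each step.
step 4: a=1, b=-8 + (+8,+16) → a=9, b=8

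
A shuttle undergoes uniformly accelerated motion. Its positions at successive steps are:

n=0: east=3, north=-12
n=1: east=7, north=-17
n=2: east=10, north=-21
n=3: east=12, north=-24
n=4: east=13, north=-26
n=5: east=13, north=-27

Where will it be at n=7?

First differences are (+4, -5), (+3, -4), (+2, -3), (+1, -2), (+0, -1); their common second difference is (-1, +1) (constant acceleration).
step 6: east=13, north=-27 + (-1, +0) → east=12, north=-27
step 7: east=12, north=-27 + (-2, +1) → east=10, north=-26

east=10, north=-26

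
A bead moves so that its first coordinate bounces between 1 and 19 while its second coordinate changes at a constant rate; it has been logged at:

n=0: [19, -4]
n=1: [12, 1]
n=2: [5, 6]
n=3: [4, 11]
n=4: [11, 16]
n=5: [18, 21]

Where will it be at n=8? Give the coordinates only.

[3, 36]

The first coordinate reflects between 1 and 19, moving 7 per step.
  step 6: 18 → 13
  step 7: 13 → 6
  step 8: 6 → 3
The second coordinate changes by +5 each step: at step 8 it is 36.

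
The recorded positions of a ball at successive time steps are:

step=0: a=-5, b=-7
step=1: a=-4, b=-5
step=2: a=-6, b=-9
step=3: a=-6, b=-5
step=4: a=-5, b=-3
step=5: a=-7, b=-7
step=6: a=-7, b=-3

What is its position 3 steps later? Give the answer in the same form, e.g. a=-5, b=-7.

a=-8, b=-1

Step-to-step displacements: (+1, +2), (-2, -4), (+0, +4), (+1, +2), (-2, -4), (+0, +4) — a repeating cycle of length 3.
step 7: apply (+1, +2) → a=-6, b=-1
step 8: apply (-2, -4) → a=-8, b=-5
step 9: apply (+0, +4) → a=-8, b=-1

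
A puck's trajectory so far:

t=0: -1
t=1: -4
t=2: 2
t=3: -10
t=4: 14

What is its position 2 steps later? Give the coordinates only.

62

The jumps are -3, +6, -12, +24 — a geometric progression with ratio -2.
step 5: 14 − 48 → -34
step 6: -34 + 96 → 62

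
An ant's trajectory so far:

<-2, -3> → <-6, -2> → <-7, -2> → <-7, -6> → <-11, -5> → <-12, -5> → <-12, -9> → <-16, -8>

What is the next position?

Step-to-step displacements: <-4, +1>, <-1, +0>, <+0, -4>, <-4, +1>, <-1, +0>, <+0, -4>, <-4, +1> — a repeating cycle of length 3.
step 8: apply <-1, +0> → <-17, -8>

<-17, -8>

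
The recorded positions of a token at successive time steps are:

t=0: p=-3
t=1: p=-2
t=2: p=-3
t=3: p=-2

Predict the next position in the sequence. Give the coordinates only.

Consecutive displacements +1, -1, +1 scale by a factor of -1 each step.
step 4: -2 − 1 → p=-3

p=-3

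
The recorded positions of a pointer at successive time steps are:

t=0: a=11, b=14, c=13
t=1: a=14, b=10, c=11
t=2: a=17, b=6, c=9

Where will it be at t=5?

Constant displacement of (+3,-4,-2) per step.
step 3: a=17, b=6, c=9 + (+3,-4,-2) → a=20, b=2, c=7
step 4: a=20, b=2, c=7 + (+3,-4,-2) → a=23, b=-2, c=5
step 5: a=23, b=-2, c=5 + (+3,-4,-2) → a=26, b=-6, c=3

a=26, b=-6, c=3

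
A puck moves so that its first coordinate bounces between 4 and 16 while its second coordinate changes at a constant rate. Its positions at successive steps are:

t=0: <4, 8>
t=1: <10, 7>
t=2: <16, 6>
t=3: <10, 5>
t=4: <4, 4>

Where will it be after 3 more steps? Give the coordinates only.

The first coordinate reflects between 4 and 16, moving 6 per step.
  step 5: 4 → 10
  step 6: 10 → 16
  step 7: 16 → 10
The second coordinate changes by -1 each step: at step 7 it is 1.

<10, 1>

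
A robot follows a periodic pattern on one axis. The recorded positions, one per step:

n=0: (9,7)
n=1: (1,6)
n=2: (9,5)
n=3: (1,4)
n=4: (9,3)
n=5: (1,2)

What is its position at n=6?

The first coordinate repeats the cycle [9, 1] with period 2; step 6 mod 2 = 0, giving 9.
The second coordinate changes by -1 each step, so at step 6 it is 7 + 6·(-1) = 1.

(9,1)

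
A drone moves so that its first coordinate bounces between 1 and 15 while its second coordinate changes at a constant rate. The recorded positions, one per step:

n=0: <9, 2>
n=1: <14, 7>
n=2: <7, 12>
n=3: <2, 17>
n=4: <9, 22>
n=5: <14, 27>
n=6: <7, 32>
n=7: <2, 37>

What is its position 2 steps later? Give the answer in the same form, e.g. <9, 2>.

The first coordinate reflects between 1 and 15, moving 7 per step.
  step 8: 2 → 9
  step 9: 9 → 14
The second coordinate changes by +5 each step: at step 9 it is 47.

<14, 47>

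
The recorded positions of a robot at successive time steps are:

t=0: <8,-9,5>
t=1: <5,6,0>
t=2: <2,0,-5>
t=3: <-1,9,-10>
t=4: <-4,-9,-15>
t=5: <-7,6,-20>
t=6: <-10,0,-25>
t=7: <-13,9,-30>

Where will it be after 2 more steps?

The first coordinate changes by -3 each step, so at step 9 it is 8 + 9·(-3) = -19.
The second coordinate repeats the cycle [-9, 6, 0, 9] with period 4; step 9 mod 4 = 1, giving 6.
The third coordinate changes by -5 each step, so at step 9 it is 5 + 9·(-5) = -40.

<-19,6,-40>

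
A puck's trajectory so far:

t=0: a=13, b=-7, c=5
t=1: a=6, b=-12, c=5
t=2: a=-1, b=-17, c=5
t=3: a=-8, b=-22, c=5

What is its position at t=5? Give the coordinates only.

The position changes by (-7,-5,+0) every step.
step 4: a=-8, b=-22, c=5 + (-7,-5,+0) → a=-15, b=-27, c=5
step 5: a=-15, b=-27, c=5 + (-7,-5,+0) → a=-22, b=-32, c=5

a=-22, b=-32, c=5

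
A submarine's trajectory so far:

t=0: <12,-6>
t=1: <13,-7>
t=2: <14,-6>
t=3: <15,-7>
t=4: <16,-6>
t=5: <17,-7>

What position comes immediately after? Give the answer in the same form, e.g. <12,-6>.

The first coordinate changes by +1 each step, so at step 6 it is 12 + 6·(1) = 18.
The second coordinate repeats the cycle [-6, -7] with period 2; step 6 mod 2 = 0, giving -6.

<18,-6>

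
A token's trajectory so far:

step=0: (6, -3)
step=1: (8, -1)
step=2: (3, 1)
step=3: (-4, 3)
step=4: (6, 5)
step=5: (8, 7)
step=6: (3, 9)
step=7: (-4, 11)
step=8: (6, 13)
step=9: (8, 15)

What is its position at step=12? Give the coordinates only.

First: cycles through 6, 8, 3, -4 every 4 steps. Step 12 lands at position 0 of the cycle → 6.
Second: linear, +2 per step → 21 at step 12.

(6, 21)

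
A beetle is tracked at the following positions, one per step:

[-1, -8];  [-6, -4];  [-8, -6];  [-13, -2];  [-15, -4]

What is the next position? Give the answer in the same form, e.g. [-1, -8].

[-20, 0]

Step-to-step displacements: [-5, +4], [-2, -2], [-5, +4], [-2, -2] — a repeating cycle of length 2.
step 5: apply [-5, +4] → [-20, 0]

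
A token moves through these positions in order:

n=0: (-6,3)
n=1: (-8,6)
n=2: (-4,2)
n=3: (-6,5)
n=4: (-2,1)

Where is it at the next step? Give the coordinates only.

(-4,4)

The moves between consecutive positions are (-2,+3), (+4,-4), (-2,+3), (+4,-4); they repeat the 2-cycle [(-2,+3), (+4,-4)].
step 5: apply (-2,+3) → (-4,4)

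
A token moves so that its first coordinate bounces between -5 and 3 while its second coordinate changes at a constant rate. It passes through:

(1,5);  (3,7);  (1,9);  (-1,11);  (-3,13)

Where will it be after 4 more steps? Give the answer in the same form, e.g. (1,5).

The first coordinate travels 2 per step and bounces off the walls at -5 and 3.
  step 5: -3 → -5
  step 6: -5 → -3
  step 7: -3 → -1
  step 8: -1 → 1
The second coordinate changes by +2 each step: at step 8 it is 21.

(1,21)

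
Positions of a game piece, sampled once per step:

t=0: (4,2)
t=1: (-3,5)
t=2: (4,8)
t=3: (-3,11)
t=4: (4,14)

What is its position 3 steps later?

First: cycles through 4, -3 every 2 steps. Step 7 lands at position 1 of the cycle → -3.
Second: linear, +3 per step → 23 at step 7.

(-3,23)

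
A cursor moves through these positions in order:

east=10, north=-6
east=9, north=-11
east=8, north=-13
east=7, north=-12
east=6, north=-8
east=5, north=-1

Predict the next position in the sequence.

east=4, north=9

Successive displacements: (-1, -5), (-1, -2), (-1, +1), (-1, +4), (-1, +7) — each changes by (+0, +3).
step 6: east=5, north=-1 + (-1, +10) → east=4, north=9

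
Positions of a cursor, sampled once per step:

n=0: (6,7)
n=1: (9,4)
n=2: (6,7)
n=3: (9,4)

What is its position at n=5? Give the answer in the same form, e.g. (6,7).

The jumps are (+3,-3), (-3,+3), (+3,-3) — a geometric progression with ratio -1.
step 4: (9,4) + (-3,+3) → (6,7)
step 5: (6,7) + (+3,-3) → (9,4)

(9,4)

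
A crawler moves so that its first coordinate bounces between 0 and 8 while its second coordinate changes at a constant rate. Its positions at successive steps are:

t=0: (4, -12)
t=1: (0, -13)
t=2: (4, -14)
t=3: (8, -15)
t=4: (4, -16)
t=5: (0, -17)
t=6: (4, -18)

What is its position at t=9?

(0, -21)

The first coordinate travels 4 per step and bounces off the walls at 0 and 8.
  step 7: 4 → 8
  step 8: 8 → 4
  step 9: 4 → 0
The second coordinate changes by -1 each step: at step 9 it is -21.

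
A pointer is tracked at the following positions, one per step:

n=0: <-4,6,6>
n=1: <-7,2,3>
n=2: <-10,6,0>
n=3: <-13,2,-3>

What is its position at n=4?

First: linear, -3 per step → -16 at step 4.
Second: cycles through 6, 2 every 2 steps. Step 4 lands at position 0 of the cycle → 6.
Third: linear, -3 per step → -6 at step 4.

<-16,6,-6>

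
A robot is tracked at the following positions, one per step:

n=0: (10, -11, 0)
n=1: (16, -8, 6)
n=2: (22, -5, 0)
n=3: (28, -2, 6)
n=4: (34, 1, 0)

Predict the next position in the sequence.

(40, 4, 6)

First: linear, +6 per step → 40 at step 5.
Second: linear, +3 per step → 4 at step 5.
Third: cycles through 0, 6 every 2 steps. Step 5 lands at position 1 of the cycle → 6.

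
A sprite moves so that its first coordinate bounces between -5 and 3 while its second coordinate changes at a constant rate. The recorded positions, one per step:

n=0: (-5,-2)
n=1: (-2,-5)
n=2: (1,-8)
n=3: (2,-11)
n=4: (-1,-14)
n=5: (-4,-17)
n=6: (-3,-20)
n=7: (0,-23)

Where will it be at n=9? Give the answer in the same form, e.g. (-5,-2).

The first coordinate travels 3 per step and bounces off the walls at -5 and 3.
  step 8: 0 → 3
  step 9: 3 → 0
The second coordinate changes by -3 each step: at step 9 it is -29.

(0,-29)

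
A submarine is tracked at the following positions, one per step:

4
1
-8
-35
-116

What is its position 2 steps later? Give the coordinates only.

Step-to-step displacements: -3, -9, -27, -81; each is 3× the previous.
step 5: -116 − 243 → -359
step 6: -359 − 729 → -1088

-1088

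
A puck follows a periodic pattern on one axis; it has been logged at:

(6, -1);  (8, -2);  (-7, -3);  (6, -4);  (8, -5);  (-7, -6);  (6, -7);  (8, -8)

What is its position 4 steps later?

The first coordinate repeats the cycle [6, 8, -7] with period 3; step 11 mod 3 = 2, giving -7.
The second coordinate changes by -1 each step, so at step 11 it is -1 + 11·(-1) = -12.

(-7, -12)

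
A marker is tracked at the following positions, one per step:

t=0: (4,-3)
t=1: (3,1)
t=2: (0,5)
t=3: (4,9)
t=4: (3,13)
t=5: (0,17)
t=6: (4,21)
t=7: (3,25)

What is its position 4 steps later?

The first coordinate repeats the cycle [4, 3, 0] with period 3; step 11 mod 3 = 2, giving 0.
The second coordinate changes by +4 each step, so at step 11 it is -3 + 11·(4) = 41.

(0,41)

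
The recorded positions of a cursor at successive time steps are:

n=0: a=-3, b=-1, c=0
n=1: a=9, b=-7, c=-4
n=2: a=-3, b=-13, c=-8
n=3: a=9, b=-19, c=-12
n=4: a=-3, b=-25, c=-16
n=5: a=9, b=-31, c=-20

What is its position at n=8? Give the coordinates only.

a=-3, b=-49, c=-32

The a coordinate repeats the cycle [-3, 9] with period 2; step 8 mod 2 = 0, giving -3.
The b coordinate changes by -6 each step, so at step 8 it is -1 + 8·(-6) = -49.
The c coordinate changes by -4 each step, so at step 8 it is 0 + 8·(-4) = -32.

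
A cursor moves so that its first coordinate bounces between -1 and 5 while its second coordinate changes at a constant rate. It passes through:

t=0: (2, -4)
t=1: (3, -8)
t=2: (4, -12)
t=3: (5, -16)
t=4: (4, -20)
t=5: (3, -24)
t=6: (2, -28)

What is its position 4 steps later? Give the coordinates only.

The first coordinate travels 1 per step and bounces off the walls at -1 and 5.
  step 7: 2 → 1
  step 8: 1 → 0
  step 9: 0 → -1
  step 10: -1 → 0
The second coordinate changes by -4 each step: at step 10 it is -44.

(0, -44)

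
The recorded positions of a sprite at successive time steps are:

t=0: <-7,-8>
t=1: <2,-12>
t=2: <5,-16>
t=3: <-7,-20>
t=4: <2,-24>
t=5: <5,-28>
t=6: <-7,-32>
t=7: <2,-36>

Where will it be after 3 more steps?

<2,-48>

The first coordinate repeats the cycle [-7, 2, 5] with period 3; step 10 mod 3 = 1, giving 2.
The second coordinate changes by -4 each step, so at step 10 it is -8 + 10·(-4) = -48.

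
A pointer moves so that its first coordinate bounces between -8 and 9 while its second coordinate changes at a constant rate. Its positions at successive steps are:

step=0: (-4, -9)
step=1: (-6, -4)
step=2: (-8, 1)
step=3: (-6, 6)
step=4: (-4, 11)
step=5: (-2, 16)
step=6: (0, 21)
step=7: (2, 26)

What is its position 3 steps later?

(8, 41)

The first coordinate reflects between -8 and 9, moving 2 per step.
  step 8: 2 → 4
  step 9: 4 → 6
  step 10: 6 → 8
The second coordinate changes by +5 each step: at step 10 it is 41.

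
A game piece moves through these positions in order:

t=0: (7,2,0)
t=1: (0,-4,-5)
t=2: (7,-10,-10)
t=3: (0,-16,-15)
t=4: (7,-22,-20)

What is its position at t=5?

(0,-28,-25)

First: cycles through 7, 0 every 2 steps. Step 5 lands at position 1 of the cycle → 0.
Second: linear, -6 per step → -28 at step 5.
Third: linear, -5 per step → -25 at step 5.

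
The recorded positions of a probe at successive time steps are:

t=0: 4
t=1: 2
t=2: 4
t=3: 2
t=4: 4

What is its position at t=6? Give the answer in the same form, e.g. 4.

4

Step-to-step displacements: -2, +2, -2, +2; each is -1× the previous.
step 5: 4 − 2 → 2
step 6: 2 + 2 → 4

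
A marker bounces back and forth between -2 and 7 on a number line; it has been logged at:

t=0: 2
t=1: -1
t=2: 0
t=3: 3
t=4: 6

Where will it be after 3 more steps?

The value travels 3 per step and bounces off the walls at -2 and 7.
  step 5: 6 → 5
  step 6: 5 → 2
  step 7: 2 → -1

-1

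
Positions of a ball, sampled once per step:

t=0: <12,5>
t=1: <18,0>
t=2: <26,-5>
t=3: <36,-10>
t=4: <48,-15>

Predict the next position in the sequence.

<62,-20>

Successive displacements: <+6,-5>, <+8,-5>, <+10,-5>, <+12,-5> — each changes by <+2,+0>.
step 5: <48,-15> + <+14,-5> → <62,-20>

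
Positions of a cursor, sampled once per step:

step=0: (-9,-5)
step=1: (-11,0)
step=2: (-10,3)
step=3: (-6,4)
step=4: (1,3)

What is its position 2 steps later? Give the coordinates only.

Taking differences between consecutive positions: (-2,+5), (+1,+3), (+4,+1), (+7,-1). These grow by (+3,-2) each step.
step 5: (1,3) + (+10,-3) → (11,0)
step 6: (11,0) + (+13,-5) → (24,-5)

(24,-5)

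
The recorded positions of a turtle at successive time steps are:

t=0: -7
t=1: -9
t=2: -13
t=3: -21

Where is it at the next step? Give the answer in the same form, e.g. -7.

-37

The jumps are -2, -4, -8 — a geometric progression with ratio 2.
step 4: -21 − 16 → -37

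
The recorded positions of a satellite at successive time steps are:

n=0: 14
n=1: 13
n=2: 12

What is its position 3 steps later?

9

Each step adds -1 to the position.
step 3: 12 − 1 → 11
step 4: 11 − 1 → 10
step 5: 10 − 1 → 9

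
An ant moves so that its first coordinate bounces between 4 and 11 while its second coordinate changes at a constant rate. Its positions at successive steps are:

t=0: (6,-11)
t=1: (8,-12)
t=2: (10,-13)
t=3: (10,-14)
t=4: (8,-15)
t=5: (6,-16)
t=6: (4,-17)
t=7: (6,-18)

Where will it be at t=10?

The first coordinate reflects between 4 and 11, moving 2 per step.
  step 8: 6 → 8
  step 9: 8 → 10
  step 10: 10 → 10
The second coordinate changes by -1 each step: at step 10 it is -21.

(10,-21)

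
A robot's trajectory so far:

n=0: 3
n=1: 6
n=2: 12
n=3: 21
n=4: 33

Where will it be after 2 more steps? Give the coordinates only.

66

Successive displacements: +3, +6, +9, +12 — each changes by +3.
step 5: 33 + 15 → 48
step 6: 48 + 18 → 66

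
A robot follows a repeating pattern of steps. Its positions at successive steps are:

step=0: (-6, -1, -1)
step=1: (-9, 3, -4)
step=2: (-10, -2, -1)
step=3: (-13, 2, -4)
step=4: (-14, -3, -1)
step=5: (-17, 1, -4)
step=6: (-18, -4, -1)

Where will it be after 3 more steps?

(-25, -1, -4)

Step-to-step displacements: (-3, +4, -3), (-1, -5, +3), (-3, +4, -3), (-1, -5, +3), (-3, +4, -3), (-1, -5, +3) — a repeating cycle of length 2.
step 7: apply (-3, +4, -3) → (-21, 0, -4)
step 8: apply (-1, -5, +3) → (-22, -5, -1)
step 9: apply (-3, +4, -3) → (-25, -1, -4)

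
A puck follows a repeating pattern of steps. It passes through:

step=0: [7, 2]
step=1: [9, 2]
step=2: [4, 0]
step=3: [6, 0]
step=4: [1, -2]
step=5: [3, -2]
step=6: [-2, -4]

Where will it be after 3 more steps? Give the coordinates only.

The moves between consecutive positions are [+2, +0], [-5, -2], [+2, +0], [-5, -2], [+2, +0], [-5, -2]; they repeat the 2-cycle [[+2, +0], [-5, -2]].
step 7: apply [+2, +0] → [0, -4]
step 8: apply [-5, -2] → [-5, -6]
step 9: apply [+2, +0] → [-3, -6]

[-3, -6]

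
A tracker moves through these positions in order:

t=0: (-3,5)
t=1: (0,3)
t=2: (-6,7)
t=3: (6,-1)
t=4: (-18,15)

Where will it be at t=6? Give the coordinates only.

(-66,47)

Consecutive displacements (+3,-2), (-6,+4), (+12,-8), (-24,+16) scale by a factor of -2 each step.
step 5: (-18,15) + (+48,-32) → (30,-17)
step 6: (30,-17) + (-96,+64) → (-66,47)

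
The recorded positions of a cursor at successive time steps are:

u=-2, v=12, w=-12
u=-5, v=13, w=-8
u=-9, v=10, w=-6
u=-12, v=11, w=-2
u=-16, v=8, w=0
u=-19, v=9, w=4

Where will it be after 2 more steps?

u=-26, v=7, w=10

Differencing gives (-3, +1, +4), (-4, -3, +2), (-3, +1, +4), (-4, -3, +2), (-3, +1, +4). This is the pattern (-3, +1, +4), (-4, -3, +2) repeated.
step 6: apply (-4, -3, +2) → u=-23, v=6, w=6
step 7: apply (-3, +1, +4) → u=-26, v=7, w=10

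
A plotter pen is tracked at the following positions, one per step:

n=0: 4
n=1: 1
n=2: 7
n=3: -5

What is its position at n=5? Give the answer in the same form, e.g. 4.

-29

The jumps are -3, +6, -12 — a geometric progression with ratio -2.
step 4: -5 + 24 → 19
step 5: 19 − 48 → -29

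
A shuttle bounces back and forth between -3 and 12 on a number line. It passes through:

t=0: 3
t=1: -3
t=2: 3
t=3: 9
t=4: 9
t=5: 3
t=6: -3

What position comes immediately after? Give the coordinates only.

The value reflects between -3 and 12, moving 6 per step.
  step 7: -3 → 3

3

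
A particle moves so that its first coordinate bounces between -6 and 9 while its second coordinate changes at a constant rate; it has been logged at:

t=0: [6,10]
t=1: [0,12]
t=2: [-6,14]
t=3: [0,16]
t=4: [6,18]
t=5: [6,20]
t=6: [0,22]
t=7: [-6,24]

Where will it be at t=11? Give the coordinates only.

The first coordinate travels 6 per step and bounces off the walls at -6 and 9.
  step 8: -6 → 0
  step 9: 0 → 6
  step 10: 6 → 6
  step 11: 6 → 0
The second coordinate changes by +2 each step: at step 11 it is 32.

[0,32]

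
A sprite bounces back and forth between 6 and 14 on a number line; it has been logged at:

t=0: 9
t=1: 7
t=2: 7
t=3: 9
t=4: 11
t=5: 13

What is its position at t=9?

7

The value reflects between 6 and 14, moving 2 per step.
  step 6: 13 → 13
  step 7: 13 → 11
  step 8: 11 → 9
  step 9: 9 → 7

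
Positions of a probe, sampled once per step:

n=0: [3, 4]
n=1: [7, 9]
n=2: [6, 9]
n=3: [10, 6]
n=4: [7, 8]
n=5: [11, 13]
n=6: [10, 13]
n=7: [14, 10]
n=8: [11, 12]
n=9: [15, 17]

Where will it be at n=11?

Step-to-step displacements: [+4, +5], [-1, +0], [+4, -3], [-3, +2], [+4, +5], [-1, +0], [+4, -3], [-3, +2], [+4, +5] — a repeating cycle of length 4.
step 10: apply [-1, +0] → [14, 17]
step 11: apply [+4, -3] → [18, 14]

[18, 14]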